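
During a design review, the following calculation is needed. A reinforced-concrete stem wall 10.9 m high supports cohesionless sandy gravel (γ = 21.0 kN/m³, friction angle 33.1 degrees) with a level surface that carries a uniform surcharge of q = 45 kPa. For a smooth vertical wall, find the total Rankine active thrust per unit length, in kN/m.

K_a = tan²(45° − φ/2) = 0.2936.
Soil triangle: ½ K_a γ H² = 0.5×0.2936×21.0×10.9² = 366.2 kN/m.
Surcharge rectangle: K_a q H = 0.2936×45×10.9 = 144.0 kN/m.
Total = 366.2 + 144.0 = 510.2 kN/m.

510 kN/m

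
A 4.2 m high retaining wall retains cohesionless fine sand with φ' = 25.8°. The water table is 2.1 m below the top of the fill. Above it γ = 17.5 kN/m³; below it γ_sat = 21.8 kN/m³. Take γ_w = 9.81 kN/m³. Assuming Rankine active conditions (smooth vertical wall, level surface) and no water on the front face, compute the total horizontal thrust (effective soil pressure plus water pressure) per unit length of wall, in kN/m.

K_a = tan²(45° − φ/2) = 0.3935.
γ' = 21.8 − 9.81 = 11.99 kN/m³. Depth below WT = 2.1 m.
σ'_h at WT = K_a γ d_w = 14.46 kPa; at base = 14.46 + K_a γ' × 2.1 = 24.37 kPa.
P₁ (0–2.1 m) = ½×14.46×2.1 = 15.18. P₂ (2.1–4.2 m) = ½(14.46+24.37)×2.1 = 40.77.
P_w = ½ γ_w h₂² = 0.5×9.81×2.1² = 21.63. Total = 15.18+40.77+21.63 = 77.59 kN/m.

77.6 kN/m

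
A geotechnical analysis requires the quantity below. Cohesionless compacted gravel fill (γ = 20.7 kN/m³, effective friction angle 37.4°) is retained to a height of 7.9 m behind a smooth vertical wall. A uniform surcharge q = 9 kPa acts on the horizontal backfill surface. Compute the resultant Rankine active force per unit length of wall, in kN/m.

K_a = tan²(45° − φ/2) = 0.2443.
Soil triangle: ½ K_a γ H² = 0.5×0.2443×20.7×7.9² = 157.8 kN/m.
Surcharge rectangle: K_a q H = 0.2443×9×7.9 = 17.37 kN/m.
Total = 157.8 + 17.37 = 175.1 kN/m.

175 kN/m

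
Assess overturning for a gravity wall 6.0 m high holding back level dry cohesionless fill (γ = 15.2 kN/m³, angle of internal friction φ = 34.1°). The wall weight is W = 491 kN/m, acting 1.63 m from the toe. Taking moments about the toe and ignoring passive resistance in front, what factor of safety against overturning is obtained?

5.20

K_a = tan²(45° − 34.1°/2) = 0.2815.
P_a = ½K_aγH² = 0.5×0.2815×15.2×6.0² = 77.03 kN/m, acting at H/3 = 2.000 m above the base.
Overturning moment M_o = P_a × H/3 = 77.03 × 2.000 = 154.1.
Resisting moment M_r = W × 1.63 = 491 × 1.63 = 800.3.
FS_overturning = M_r/M_o = 800.3/154.1 = 5.195.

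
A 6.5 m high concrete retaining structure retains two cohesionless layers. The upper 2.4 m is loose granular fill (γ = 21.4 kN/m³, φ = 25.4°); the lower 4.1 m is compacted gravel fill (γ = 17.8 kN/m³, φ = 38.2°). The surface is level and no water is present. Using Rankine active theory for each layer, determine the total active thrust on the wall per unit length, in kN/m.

K_a1 = tan²(45°−25.4°/2) = 0.3996; K_a2 = tan²(45°−38.2°/2) = 0.2358.
Layer 1: σ at base = K_a1 γ₁ h₁ = 20.53 kPa; P₁ = ½×20.53×2.4 = 24.63.
Layer 2: σ_v at top = γ₁h₁ = 51.36; σ_h top = K_a2×51.36 = 12.11; σ_h base = K_a2×(51.36+17.8×4.1) = 29.32.
P₂ = ½(12.11+29.32)×4.1 = 84.93. Total P_a = 24.63+84.93 = 109.6 kN/m.

110 kN/m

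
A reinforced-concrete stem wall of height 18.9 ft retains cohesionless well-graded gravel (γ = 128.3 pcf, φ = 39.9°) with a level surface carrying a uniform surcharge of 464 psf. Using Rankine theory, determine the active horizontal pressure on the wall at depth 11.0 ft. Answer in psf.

410 psf

K_a = (1 − sin φ)/(1 + sin φ) = 0.2184.
σ_v = γz + q = 128.3 × 11.0 + 464 = 1875 psf.
σ_h = K_a σ_v = 0.2184 × 1875 = 409.6 psf.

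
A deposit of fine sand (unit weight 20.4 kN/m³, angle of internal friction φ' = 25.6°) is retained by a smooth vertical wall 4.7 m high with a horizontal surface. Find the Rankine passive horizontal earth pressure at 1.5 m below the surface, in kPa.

77.2 kPa

K_p = (1 + sin φ)/(1 − sin φ) = 2.522.
σ_h = K_p γ z = 2.522 × 20.4 × 1.5 = 77.16 kPa.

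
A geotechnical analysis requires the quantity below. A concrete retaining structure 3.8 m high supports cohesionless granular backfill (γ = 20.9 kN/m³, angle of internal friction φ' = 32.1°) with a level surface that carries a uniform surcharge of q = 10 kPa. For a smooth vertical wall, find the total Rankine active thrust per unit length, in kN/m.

K_a = tan²(45° − φ/2) = 0.3060.
Soil triangle: ½ K_a γ H² = 0.5×0.3060×20.9×3.8² = 46.17 kN/m.
Surcharge rectangle: K_a q H = 0.3060×10×3.8 = 11.63 kN/m.
Total = 46.17 + 11.63 = 57.80 kN/m.

57.8 kN/m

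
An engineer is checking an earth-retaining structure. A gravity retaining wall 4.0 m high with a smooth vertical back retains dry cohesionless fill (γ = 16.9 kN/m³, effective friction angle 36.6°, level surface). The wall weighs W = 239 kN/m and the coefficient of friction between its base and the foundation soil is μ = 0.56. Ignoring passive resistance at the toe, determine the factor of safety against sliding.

K_a = tan²(45° − 36.6°/2) = 0.2530.
P_a = ½K_aγH² = 0.5×0.2530×16.9×4.0² = 34.20 kN/m, acting at H/3 = 1.333 m above the base.
FS_sliding = μW / P_a = 0.56×239 / 34.20 = 3.913.

3.91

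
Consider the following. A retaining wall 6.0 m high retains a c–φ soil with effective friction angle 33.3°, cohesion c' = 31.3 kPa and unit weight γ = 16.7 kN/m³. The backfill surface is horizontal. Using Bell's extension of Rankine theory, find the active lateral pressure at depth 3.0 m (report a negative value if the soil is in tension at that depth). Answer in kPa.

K_a = (1 − sin φ)/(1 + sin φ) = 0.2911.
σ_a = K_a γ z − 2c√K_a = 0.2911×16.7×3.0 − 2×31.3×0.5396 = -19.19 kPa.

-19.2 kPa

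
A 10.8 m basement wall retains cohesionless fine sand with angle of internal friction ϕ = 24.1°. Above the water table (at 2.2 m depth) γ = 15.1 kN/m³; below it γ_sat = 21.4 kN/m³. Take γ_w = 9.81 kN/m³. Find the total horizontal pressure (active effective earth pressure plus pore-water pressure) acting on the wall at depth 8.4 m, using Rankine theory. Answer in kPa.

K_a = (1 − sin φ)/(1 + sin φ) = 0.4201.
γ' = 21.4 − 9.81 = 11.59 kN/m³.
Effective vertical stress at 8.4 m: σ'_v = 15.1×2.2 + 11.59×6.20 = 105.1 kPa.
σ'_h = K_a σ'_v = 0.4201 × 105.1 = 44.15 kPa; u = γ_w × 6.20 = 60.82 kPa.
Total σ_h = 44.15 + 60.82 = 105.0 kPa.

105 kPa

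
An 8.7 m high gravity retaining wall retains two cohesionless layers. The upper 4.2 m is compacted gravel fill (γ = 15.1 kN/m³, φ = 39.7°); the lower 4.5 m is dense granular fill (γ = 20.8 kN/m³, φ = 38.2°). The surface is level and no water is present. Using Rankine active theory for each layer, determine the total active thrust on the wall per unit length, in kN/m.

K_a1 = tan²(45°−39.7°/2) = 0.2204; K_a2 = tan²(45°−38.2°/2) = 0.2358.
Layer 1: σ at base = K_a1 γ₁ h₁ = 13.98 kPa; P₁ = ½×13.98×4.2 = 29.36.
Layer 2: σ_v at top = γ₁h₁ = 63.42; σ_h top = K_a2×63.42 = 14.95; σ_h base = K_a2×(63.42+20.8×4.5) = 37.02.
P₂ = ½(14.95+37.02)×4.5 = 116.9. Total P_a = 29.36+116.9 = 146.3 kN/m.

146 kN/m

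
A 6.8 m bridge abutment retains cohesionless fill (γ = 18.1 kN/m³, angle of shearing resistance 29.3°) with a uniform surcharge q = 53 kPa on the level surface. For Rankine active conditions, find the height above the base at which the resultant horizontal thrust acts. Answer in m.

2.79 m

K_a = 0.3428.
Triangular part P₁ = ½K_aγH² = 143.5 at H/3 = 2.267 m; rectangular part P₂ = K_a q H = 123.6 at H/2 = 3.400 m.
ȳ = (P₁·2.267 + P₂·3.400)/(P₁+P₂) = 2.791 m.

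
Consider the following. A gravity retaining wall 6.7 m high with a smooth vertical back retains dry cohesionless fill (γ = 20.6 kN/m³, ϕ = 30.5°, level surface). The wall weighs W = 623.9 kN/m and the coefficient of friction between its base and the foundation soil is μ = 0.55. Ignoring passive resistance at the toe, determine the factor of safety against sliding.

K_a = tan²(45° − 30.5°/2) = 0.3267.
P_a = ½K_aγH² = 0.5×0.3267×20.6×6.7² = 151.0 kN/m, acting at H/3 = 2.233 m above the base.
FS_sliding = μW / P_a = 0.55×623.9 / 151.0 = 2.272.

2.27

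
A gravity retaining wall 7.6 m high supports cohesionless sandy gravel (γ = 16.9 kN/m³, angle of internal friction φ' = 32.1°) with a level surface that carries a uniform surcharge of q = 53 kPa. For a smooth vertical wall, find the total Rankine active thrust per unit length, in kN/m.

273 kN/m

K_a = tan²(45° − φ/2) = 0.3060.
Soil triangle: ½ K_a γ H² = 0.5×0.3060×16.9×7.6² = 149.3 kN/m.
Surcharge rectangle: K_a q H = 0.3060×53×7.6 = 123.3 kN/m.
Total = 149.3 + 123.3 = 272.6 kN/m.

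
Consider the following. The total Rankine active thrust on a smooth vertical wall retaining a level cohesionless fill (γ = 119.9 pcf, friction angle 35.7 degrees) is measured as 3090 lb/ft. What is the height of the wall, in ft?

K_a = 0.2630. P_a = ½ K_a γ H² ⇒ H = √(2P_a/(K_a γ)).
H = √(2×3090/(0.2630×119.9)) = 14.00 ft.

14.0 ft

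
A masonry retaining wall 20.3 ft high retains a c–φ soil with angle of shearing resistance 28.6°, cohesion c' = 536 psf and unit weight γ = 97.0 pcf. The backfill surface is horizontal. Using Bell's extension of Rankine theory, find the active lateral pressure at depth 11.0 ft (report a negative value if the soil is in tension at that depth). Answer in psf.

K_a = (1 − sin φ)/(1 + sin φ) = 0.3525.
σ_a = K_a γ z − 2c√K_a = 0.3525×97.0×11.0 − 2×536×0.5938 = -260.3 psf.

-260 psf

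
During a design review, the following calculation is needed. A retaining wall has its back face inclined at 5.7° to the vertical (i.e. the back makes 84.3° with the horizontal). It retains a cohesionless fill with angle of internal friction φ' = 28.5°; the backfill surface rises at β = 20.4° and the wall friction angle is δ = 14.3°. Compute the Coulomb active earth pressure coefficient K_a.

0.521

K_a = sin²(α+φ) / [sin²α · sin(α−δ) · (1 + √{sin(φ+δ)sin(φ−β) / (sin(α−δ)sin(α+β))})²].
With α = 84.3°, φ = 28.5°, δ = 14.3°, β = 20.4°: K_a = 0.5206.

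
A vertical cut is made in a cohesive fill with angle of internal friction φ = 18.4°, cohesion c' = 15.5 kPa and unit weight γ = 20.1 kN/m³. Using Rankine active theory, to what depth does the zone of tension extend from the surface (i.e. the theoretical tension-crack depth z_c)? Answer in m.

2.14 m

K_a = tan²(45° − 18.4°/2) = 0.5202; √K_a = 0.7212.
The active pressure is zero where K_a γ z = 2c√K_a, so z_c = 2c/(γ√K_a) = 2×15.5/(20.1×0.7212) = 2.138 m.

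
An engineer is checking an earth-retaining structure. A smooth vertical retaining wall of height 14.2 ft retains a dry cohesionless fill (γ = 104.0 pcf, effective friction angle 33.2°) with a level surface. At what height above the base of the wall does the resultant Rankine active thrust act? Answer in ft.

K_a = 0.2924.
The pressure distribution is triangular, so the resultant acts at H/3 above the base = 14.2/3 = 4.733 ft.

4.73 ft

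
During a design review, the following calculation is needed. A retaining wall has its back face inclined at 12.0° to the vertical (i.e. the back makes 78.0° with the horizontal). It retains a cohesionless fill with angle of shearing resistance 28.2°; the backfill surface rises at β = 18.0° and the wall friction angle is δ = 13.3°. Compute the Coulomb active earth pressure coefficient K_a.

K_a = sin²(α+φ) / [sin²α · sin(α−δ) · (1 + √{sin(φ+δ)sin(φ−β) / (sin(α−δ)sin(α+β))})²].
With α = 78.0°, φ = 28.2°, δ = 13.3°, β = 18.0°: K_a = 0.5753.

0.575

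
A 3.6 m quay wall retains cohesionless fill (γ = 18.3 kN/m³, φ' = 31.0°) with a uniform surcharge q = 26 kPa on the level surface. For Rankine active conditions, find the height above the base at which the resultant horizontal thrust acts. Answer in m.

1.46 m

K_a = 0.3201.
Triangular part P₁ = ½K_aγH² = 37.96 at H/3 = 1.200 m; rectangular part P₂ = K_a q H = 29.96 at H/2 = 1.800 m.
ȳ = (P₁·1.200 + P₂·1.800)/(P₁+P₂) = 1.465 m.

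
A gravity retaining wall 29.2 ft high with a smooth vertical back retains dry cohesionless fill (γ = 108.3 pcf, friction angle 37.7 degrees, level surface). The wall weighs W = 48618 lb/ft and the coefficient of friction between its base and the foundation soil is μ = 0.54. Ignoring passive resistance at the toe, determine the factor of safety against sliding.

2.36

K_a = tan²(45° − 37.7°/2) = 0.2411.
P_a = ½K_aγH² = 0.5×0.2411×108.3×29.2² = 11130 lb/ft, acting at H/3 = 9.733 ft above the base.
FS_sliding = μW / P_a = 0.54×48618 / 11130 = 2.359.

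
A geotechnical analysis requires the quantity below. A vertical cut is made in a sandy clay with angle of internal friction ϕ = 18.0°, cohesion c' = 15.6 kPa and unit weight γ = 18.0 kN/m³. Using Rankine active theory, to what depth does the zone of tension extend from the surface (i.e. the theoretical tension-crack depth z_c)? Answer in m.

2.39 m

K_a = tan²(45° − 18.0°/2) = 0.5279; √K_a = 0.7265.
The active pressure is zero where K_a γ z = 2c√K_a, so z_c = 2c/(γ√K_a) = 2×15.6/(18.0×0.7265) = 2.386 m.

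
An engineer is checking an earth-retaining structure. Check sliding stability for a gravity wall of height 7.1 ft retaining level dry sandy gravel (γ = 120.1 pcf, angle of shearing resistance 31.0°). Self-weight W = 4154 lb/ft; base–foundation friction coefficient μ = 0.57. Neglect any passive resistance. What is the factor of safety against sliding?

K_a = tan²(45° − 31.0°/2) = 0.3201.
P_a = ½K_aγH² = 0.5×0.3201×120.1×7.1² = 969.0 lb/ft, acting at H/3 = 2.367 ft above the base.
FS_sliding = μW / P_a = 0.57×4154 / 969.0 = 2.444.

2.44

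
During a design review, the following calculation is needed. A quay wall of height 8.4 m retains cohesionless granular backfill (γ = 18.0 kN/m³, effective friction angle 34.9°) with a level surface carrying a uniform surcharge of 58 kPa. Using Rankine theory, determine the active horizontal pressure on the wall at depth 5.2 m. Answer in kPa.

K_a = (1 − sin φ)/(1 + sin φ) = 0.2721.
σ_v = γz + q = 18.0 × 5.2 + 58 = 151.6 kPa.
σ_h = K_a σ_v = 0.2721 × 151.6 = 41.26 kPa.

41.3 kPa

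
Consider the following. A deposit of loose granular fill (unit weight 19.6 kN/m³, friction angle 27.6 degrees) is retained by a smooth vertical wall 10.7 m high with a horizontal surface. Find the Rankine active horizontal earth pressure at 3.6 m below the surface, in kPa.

25.9 kPa

K_a = (1 − sin φ)/(1 + sin φ) = 0.3668.
σ_h = K_a γ z = 0.3668 × 19.6 × 3.6 = 25.88 kPa.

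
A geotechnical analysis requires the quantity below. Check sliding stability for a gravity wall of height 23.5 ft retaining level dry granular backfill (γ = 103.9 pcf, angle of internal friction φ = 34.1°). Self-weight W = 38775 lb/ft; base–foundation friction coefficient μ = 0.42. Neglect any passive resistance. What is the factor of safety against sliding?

K_a = tan²(45° − 34.1°/2) = 0.2815.
P_a = ½K_aγH² = 0.5×0.2815×103.9×23.5² = 8077 lb/ft, acting at H/3 = 7.833 ft above the base.
FS_sliding = μW / P_a = 0.42×38775 / 8077 = 2.016.

2.02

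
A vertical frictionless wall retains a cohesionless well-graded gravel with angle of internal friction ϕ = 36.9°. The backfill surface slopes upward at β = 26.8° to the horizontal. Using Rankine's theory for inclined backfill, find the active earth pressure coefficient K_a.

K_a = cos β · (cos β − √(cos²β − cos²φ)) / (cos β + √(cos²β − cos²φ)).
cos β = 0.8926, cos φ = 0.7997, √(cos²β − cos²φ) = 0.3965.
K_a = 0.8926 × (0.8926 − 0.3965)/(0.8926 + 0.3965) = 0.3435.

0.343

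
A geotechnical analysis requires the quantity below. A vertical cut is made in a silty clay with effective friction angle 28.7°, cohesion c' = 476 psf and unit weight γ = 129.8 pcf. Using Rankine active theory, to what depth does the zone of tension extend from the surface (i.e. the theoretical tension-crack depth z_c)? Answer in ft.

K_a = tan²(45° − 28.7°/2) = 0.3511; √K_a = 0.5926.
The active pressure is zero where K_a γ z = 2c√K_a, so z_c = 2c/(γ√K_a) = 2×476/(129.8×0.5926) = 12.38 ft.

12.4 ft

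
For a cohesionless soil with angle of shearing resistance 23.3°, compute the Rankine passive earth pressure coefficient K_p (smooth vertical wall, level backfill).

2.31

K_p = (1 + sin φ)/(1 − sin φ) = tan²(45° + 23.3°/2) = 2.309.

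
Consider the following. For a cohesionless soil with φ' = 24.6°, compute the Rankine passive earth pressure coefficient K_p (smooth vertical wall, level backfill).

K_p = (1 + sin φ)/(1 − sin φ) = tan²(45° + 24.6°/2) = 2.426.

2.43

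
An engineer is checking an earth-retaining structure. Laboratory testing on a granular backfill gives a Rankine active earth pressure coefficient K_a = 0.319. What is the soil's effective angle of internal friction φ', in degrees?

31.1°

K_a = tan²(45° − φ/2) ⇒ 45° − φ/2 = arctan(√0.319) = 29.46°.
φ = 2(45° − 29.46°) = 31.08°.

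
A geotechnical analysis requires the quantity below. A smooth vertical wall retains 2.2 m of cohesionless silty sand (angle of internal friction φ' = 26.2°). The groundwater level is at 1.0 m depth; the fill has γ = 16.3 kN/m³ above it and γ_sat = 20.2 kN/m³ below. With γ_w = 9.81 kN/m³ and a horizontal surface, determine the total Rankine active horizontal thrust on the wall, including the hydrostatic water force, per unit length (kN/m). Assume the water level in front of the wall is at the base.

20.7 kN/m

K_a = tan²(45° − φ/2) = 0.3874.
γ' = 20.2 − 9.81 = 10.39 kN/m³. Depth below WT = 1.2 m.
σ'_h at WT = K_a γ d_w = 6.315 kPa; at base = 6.315 + K_a γ' × 1.2 = 11.15 kPa.
P₁ (0–1.0 m) = ½×6.315×1.0 = 3.158. P₂ (1.0–2.2 m) = ½(6.315+11.15)×1.2 = 10.48.
P_w = ½ γ_w h₂² = 0.5×9.81×1.2² = 7.063. Total = 3.158+10.48+7.063 = 20.70 kN/m.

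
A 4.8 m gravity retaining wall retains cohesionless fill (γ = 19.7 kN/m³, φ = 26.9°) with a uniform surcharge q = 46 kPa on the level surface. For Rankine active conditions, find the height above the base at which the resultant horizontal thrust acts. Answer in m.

1.99 m

K_a = 0.3770.
Triangular part P₁ = ½K_aγH² = 85.56 at H/3 = 1.600 m; rectangular part P₂ = K_a q H = 83.24 at H/2 = 2.400 m.
ȳ = (P₁·1.600 + P₂·2.400)/(P₁+P₂) = 1.995 m.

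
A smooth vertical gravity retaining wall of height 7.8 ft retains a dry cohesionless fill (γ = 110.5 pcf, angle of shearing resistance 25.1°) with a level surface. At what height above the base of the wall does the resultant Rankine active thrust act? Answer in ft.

K_a = 0.4043.
The pressure distribution is triangular, so the resultant acts at H/3 above the base = 7.8/3 = 2.600 ft.

2.60 ft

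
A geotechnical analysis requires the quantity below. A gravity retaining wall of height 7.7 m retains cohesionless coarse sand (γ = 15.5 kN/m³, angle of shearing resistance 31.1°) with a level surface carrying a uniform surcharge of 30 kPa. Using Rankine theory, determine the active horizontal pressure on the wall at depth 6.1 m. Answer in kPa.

K_a = (1 − sin φ)/(1 + sin φ) = 0.3188.
σ_v = γz + q = 15.5 × 6.1 + 30 = 124.5 kPa.
σ_h = K_a σ_v = 0.3188 × 124.5 = 39.71 kPa.

39.7 kPa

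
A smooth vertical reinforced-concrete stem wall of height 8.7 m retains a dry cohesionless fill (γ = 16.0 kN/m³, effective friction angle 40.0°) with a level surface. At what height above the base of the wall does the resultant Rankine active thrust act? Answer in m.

2.90 m

K_a = 0.2174.
The pressure distribution is triangular, so the resultant acts at H/3 above the base = 8.7/3 = 2.900 m.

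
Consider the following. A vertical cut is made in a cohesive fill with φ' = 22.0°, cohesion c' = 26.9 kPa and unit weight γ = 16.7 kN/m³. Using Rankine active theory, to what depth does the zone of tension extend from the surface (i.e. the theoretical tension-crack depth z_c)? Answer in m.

K_a = tan²(45° − 22.0°/2) = 0.4550; √K_a = 0.6745.
The active pressure is zero where K_a γ z = 2c√K_a, so z_c = 2c/(γ√K_a) = 2×26.9/(16.7×0.6745) = 4.776 m.

4.78 m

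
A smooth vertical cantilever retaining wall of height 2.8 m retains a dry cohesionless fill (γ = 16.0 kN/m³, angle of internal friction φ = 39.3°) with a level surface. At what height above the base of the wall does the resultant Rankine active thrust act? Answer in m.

0.933 m

K_a = 0.2245.
The pressure distribution is triangular, so the resultant acts at H/3 above the base = 2.8/3 = 0.9333 m.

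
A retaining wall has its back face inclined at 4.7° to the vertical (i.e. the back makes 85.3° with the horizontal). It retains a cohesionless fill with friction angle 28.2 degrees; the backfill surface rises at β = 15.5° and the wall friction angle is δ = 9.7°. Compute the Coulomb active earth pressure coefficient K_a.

K_a = sin²(α+φ) / [sin²α · sin(α−δ) · (1 + √{sin(φ+δ)sin(φ−β) / (sin(α−δ)sin(α+β))})²].
With α = 85.3°, φ = 28.2°, δ = 9.7°, β = 15.5°: K_a = 0.4612.

0.461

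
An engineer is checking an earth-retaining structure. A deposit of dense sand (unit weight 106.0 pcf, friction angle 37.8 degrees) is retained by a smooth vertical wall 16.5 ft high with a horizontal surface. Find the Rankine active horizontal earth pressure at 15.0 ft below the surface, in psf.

382 psf

K_a = (1 − sin φ)/(1 + sin φ) = 0.2400.
σ_h = K_a γ z = 0.2400 × 106.0 × 15.0 = 381.6 psf.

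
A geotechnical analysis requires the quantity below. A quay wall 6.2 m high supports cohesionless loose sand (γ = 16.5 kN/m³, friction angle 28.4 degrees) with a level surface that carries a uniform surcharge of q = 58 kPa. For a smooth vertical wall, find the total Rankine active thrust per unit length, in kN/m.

240 kN/m

K_a = tan²(45° − φ/2) = 0.3554.
Soil triangle: ½ K_a γ H² = 0.5×0.3554×16.5×6.2² = 112.7 kN/m.
Surcharge rectangle: K_a q H = 0.3554×58×6.2 = 127.8 kN/m.
Total = 112.7 + 127.8 = 240.5 kN/m.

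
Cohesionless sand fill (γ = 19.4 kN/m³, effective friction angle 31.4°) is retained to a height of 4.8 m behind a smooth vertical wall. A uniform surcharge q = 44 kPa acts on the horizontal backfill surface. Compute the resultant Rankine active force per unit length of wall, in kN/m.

137 kN/m

K_a = tan²(45° − φ/2) = 0.3149.
Soil triangle: ½ K_a γ H² = 0.5×0.3149×19.4×4.8² = 70.38 kN/m.
Surcharge rectangle: K_a q H = 0.3149×44×4.8 = 66.51 kN/m.
Total = 70.38 + 66.51 = 136.9 kN/m.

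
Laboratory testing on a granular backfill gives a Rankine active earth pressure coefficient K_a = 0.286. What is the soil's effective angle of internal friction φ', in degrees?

K_a = tan²(45° − φ/2) ⇒ 45° − φ/2 = arctan(√0.286) = 28.14°.
φ = 2(45° − 28.14°) = 33.73°.

33.7°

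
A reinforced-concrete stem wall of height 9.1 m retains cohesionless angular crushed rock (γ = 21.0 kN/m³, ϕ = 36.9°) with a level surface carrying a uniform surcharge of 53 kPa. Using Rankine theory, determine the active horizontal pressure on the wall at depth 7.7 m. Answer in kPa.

53.6 kPa

K_a = (1 − sin φ)/(1 + sin φ) = 0.2497.
σ_v = γz + q = 21.0 × 7.7 + 53 = 214.7 kPa.
σ_h = K_a σ_v = 0.2497 × 214.7 = 53.60 kPa.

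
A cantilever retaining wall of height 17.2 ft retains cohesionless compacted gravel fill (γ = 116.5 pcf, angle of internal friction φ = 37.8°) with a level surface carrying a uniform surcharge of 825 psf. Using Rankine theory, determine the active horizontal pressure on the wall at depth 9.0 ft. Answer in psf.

K_a = (1 − sin φ)/(1 + sin φ) = 0.2400.
σ_v = γz + q = 116.5 × 9.0 + 825 = 1874 psf.
σ_h = K_a σ_v = 0.2400 × 1874 = 449.6 psf.

450 psf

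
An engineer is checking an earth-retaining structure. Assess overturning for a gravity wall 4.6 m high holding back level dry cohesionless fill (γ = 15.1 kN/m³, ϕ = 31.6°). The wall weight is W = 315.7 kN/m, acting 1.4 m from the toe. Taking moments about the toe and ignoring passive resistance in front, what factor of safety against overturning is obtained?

K_a = tan²(45° − 31.6°/2) = 0.3123.
P_a = ½K_aγH² = 0.5×0.3123×15.1×4.6² = 49.90 kN/m, acting at H/3 = 1.533 m above the base.
Overturning moment M_o = P_a × H/3 = 49.90 × 1.533 = 76.51.
Resisting moment M_r = W × 1.4 = 315.7 × 1.4 = 442.0.
FS_overturning = M_r/M_o = 442.0/76.51 = 5.776.

5.78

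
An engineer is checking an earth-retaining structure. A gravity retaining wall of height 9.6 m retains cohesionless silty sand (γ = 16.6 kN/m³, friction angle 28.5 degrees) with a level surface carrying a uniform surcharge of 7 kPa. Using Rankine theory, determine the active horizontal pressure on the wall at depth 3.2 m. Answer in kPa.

K_a = (1 − sin φ)/(1 + sin φ) = 0.3540.
σ_v = γz + q = 16.6 × 3.2 + 7 = 60.12 kPa.
σ_h = K_a σ_v = 0.3540 × 60.12 = 21.28 kPa.

21.3 kPa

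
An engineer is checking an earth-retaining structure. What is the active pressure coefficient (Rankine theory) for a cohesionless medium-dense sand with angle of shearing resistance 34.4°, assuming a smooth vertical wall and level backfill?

0.278

K_a = tan²(45° − φ/2) = tan²(27.80°) = 0.2780.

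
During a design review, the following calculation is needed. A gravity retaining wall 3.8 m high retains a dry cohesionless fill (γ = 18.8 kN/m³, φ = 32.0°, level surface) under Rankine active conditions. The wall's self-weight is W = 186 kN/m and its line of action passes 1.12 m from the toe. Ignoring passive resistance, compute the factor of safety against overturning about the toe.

K_a = tan²(45° − 32.0°/2) = 0.3073.
P_a = ½K_aγH² = 0.5×0.3073×18.8×3.8² = 41.71 kN/m, acting at H/3 = 1.267 m above the base.
Overturning moment M_o = P_a × H/3 = 41.71 × 1.267 = 52.83.
Resisting moment M_r = W × 1.12 = 186 × 1.12 = 208.3.
FS_overturning = M_r/M_o = 208.3/52.83 = 3.943.

3.94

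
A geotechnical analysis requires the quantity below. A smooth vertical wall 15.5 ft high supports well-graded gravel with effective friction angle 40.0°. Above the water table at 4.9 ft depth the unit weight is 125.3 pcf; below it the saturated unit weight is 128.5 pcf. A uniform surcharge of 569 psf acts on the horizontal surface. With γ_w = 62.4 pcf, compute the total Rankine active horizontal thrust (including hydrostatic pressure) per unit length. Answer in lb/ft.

K_a = tan²(45° − φ/2) = 0.2174.
γ' = 128.5 − 62.4 = 66.10 pcf. h₂ = H − d_w = 10.6 ft.
σ'_h: at surface K_a·q = 123.7; at WT K_a(q+γd_w) = 257.2; at base K_a(q+γd_w+γ'h₂) = 409.6 psf.
P₁ = ½(123.7+257.2)×4.9 = 933.3; P₂ = ½(257.2+409.6)×10.6 = 3534; P_w = ½γ_w h₂² = 3506.
Total = 933.3+3534+3506 = 7973 lb/ft.

7970 lb/ft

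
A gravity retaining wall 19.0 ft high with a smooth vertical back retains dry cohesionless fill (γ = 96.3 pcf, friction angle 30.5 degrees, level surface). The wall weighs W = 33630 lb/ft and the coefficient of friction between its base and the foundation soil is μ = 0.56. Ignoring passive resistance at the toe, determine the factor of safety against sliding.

3.32

K_a = tan²(45° − 30.5°/2) = 0.3267.
P_a = ½K_aγH² = 0.5×0.3267×96.3×19.0² = 5678 lb/ft, acting at H/3 = 6.333 ft above the base.
FS_sliding = μW / P_a = 0.56×33630 / 5678 = 3.317.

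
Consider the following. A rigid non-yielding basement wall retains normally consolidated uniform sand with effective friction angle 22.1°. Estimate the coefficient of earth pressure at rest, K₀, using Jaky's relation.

0.624

K₀ = 1 − sin φ' = 1 − sin 22.1° = 0.6238.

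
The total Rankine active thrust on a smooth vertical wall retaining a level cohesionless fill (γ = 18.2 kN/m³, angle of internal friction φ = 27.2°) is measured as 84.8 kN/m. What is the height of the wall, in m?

K_a = 0.3726. P_a = ½ K_a γ H² ⇒ H = √(2P_a/(K_a γ)).
H = √(2×84.8/(0.3726×18.2)) = 5.001 m.

5.00 m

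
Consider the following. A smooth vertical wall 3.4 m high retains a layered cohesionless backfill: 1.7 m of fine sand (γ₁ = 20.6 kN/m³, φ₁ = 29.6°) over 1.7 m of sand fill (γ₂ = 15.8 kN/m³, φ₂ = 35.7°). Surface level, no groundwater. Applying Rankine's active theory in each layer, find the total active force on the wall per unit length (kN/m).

K_a1 = tan²(45°−29.6°/2) = 0.3387; K_a2 = tan²(45°−35.7°/2) = 0.2630.
Layer 1: σ at base = K_a1 γ₁ h₁ = 11.86 kPa; P₁ = ½×11.86×1.7 = 10.08.
Layer 2: σ_v at top = γ₁h₁ = 35.02; σ_h top = K_a2×35.02 = 9.210; σ_h base = K_a2×(35.02+15.8×1.7) = 16.27.
P₂ = ½(9.210+16.27)×1.7 = 21.66. Total P_a = 10.08+21.66 = 31.74 kN/m.

31.7 kN/m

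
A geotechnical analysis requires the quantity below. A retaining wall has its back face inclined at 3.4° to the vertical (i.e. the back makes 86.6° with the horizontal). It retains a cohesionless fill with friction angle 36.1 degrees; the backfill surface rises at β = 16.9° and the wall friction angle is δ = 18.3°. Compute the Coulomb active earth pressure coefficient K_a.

0.321

K_a = sin²(α+φ) / [sin²α · sin(α−δ) · (1 + √{sin(φ+δ)sin(φ−β) / (sin(α−δ)sin(α+β))})²].
With α = 86.6°, φ = 36.1°, δ = 18.3°, β = 16.9°: K_a = 0.3208.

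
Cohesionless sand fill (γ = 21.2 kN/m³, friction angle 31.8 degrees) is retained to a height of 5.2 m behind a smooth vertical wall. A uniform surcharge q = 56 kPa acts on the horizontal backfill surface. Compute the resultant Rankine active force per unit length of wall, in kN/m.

179 kN/m

K_a = tan²(45° − φ/2) = 0.3098.
Soil triangle: ½ K_a γ H² = 0.5×0.3098×21.2×5.2² = 88.79 kN/m.
Surcharge rectangle: K_a q H = 0.3098×56×5.2 = 90.21 kN/m.
Total = 88.79 + 90.21 = 179.0 kN/m.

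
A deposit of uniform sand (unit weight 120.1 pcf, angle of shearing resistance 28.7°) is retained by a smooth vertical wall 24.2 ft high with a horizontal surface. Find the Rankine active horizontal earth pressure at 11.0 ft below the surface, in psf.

K_a = (1 − sin φ)/(1 + sin φ) = 0.3511.
σ_h = K_a γ z = 0.3511 × 120.1 × 11.0 = 463.9 psf.

464 psf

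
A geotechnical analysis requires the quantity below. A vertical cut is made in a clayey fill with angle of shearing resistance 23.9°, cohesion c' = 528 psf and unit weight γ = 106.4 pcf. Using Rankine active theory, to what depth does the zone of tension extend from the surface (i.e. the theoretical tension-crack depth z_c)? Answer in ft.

K_a = tan²(45° − 23.9°/2) = 0.4233; √K_a = 0.6506.
The active pressure is zero where K_a γ z = 2c√K_a, so z_c = 2c/(γ√K_a) = 2×528/(106.4×0.6506) = 15.25 ft.

15.3 ft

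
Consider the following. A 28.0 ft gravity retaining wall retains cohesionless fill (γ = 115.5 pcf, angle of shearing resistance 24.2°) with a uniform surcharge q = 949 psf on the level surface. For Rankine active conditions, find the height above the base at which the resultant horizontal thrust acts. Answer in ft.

K_a = 0.4185.
Triangular part P₁ = ½K_aγH² = 18950 at H/3 = 9.333 ft; rectangular part P₂ = K_a q H = 11120 at H/2 = 14.00 ft.
ȳ = (P₁·9.333 + P₂·14.00)/(P₁+P₂) = 11.06 ft.

11.1 ft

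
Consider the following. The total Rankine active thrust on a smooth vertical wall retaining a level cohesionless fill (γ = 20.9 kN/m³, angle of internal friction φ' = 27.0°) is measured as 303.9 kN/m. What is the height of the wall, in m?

K_a = 0.3755. P_a = ½ K_a γ H² ⇒ H = √(2P_a/(K_a γ)).
H = √(2×303.9/(0.3755×20.9)) = 8.800 m.

8.80 m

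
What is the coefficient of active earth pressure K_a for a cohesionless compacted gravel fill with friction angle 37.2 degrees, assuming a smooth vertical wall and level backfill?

K_a = tan²(45° − φ/2) = tan²(26.40°) = 0.2464.

0.246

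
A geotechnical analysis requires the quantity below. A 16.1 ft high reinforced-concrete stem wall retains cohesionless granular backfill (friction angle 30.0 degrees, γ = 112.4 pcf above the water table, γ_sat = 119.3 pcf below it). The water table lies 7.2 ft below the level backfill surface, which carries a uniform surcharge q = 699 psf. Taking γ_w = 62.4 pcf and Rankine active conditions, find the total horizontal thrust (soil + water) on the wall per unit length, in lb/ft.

10300 lb/ft

K_a = tan²(45° − φ/2) = 0.3333.
γ' = 119.3 − 62.4 = 56.90 pcf. h₂ = H − d_w = 8.9 ft.
σ'_h: at surface K_a·q = 233.0; at WT K_a(q+γd_w) = 502.8; at base K_a(q+γd_w+γ'h₂) = 671.6 psf.
P₁ = ½(233.0+502.8)×7.2 = 2649; P₂ = ½(502.8+671.6)×8.9 = 5226; P_w = ½γ_w h₂² = 2471.
Total = 2649+5226+2471 = 10350 lb/ft.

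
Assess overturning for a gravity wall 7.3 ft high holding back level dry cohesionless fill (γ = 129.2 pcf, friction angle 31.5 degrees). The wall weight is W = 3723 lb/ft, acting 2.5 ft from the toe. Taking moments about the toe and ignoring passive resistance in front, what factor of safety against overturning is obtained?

K_a = tan²(45° − 31.5°/2) = 0.3136.
P_a = ½K_aγH² = 0.5×0.3136×129.2×7.3² = 1080 lb/ft, acting at H/3 = 2.433 ft above the base.
Overturning moment M_o = P_a × H/3 = 1080 × 2.433 = 2627.
Resisting moment M_r = W × 2.5 = 3723 × 2.5 = 9308.
FS_overturning = M_r/M_o = 9308/2627 = 3.543.

3.54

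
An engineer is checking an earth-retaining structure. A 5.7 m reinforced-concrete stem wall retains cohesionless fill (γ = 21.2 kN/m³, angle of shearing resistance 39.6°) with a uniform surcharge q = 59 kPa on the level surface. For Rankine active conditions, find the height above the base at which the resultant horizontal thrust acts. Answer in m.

2.37 m

K_a = 0.2214.
Triangular part P₁ = ½K_aγH² = 76.26 at H/3 = 1.900 m; rectangular part P₂ = K_a q H = 74.47 at H/2 = 2.850 m.
ȳ = (P₁·1.900 + P₂·2.850)/(P₁+P₂) = 2.369 m.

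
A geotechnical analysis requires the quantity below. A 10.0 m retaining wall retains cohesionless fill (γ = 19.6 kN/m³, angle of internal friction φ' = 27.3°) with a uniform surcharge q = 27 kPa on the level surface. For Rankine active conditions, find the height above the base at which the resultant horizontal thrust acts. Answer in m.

K_a = 0.3711.
Triangular part P₁ = ½K_aγH² = 363.7 at H/3 = 3.333 m; rectangular part P₂ = K_a q H = 100.2 at H/2 = 5.000 m.
ȳ = (P₁·3.333 + P₂·5.000)/(P₁+P₂) = 3.693 m.

3.69 m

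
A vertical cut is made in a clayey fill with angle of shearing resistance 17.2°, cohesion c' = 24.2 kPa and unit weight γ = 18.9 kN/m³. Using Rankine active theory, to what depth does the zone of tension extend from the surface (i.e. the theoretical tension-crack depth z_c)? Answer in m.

K_a = tan²(45° − 17.2°/2) = 0.5436; √K_a = 0.7373.
The active pressure is zero where K_a γ z = 2c√K_a, so z_c = 2c/(γ√K_a) = 2×24.2/(18.9×0.7373) = 3.473 m.

3.47 m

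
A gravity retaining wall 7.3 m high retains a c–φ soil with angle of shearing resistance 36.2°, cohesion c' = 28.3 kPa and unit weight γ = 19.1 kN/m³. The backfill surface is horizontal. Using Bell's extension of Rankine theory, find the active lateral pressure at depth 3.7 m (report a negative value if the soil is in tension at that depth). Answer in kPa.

K_a = (1 − sin φ)/(1 + sin φ) = 0.2574.
σ_a = K_a γ z − 2c√K_a = 0.2574×19.1×3.7 − 2×28.3×0.5073 = -10.53 kPa.

-10.5 kPa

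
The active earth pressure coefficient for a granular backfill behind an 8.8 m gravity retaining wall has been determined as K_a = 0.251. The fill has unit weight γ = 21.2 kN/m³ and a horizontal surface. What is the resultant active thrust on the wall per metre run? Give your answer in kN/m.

206 kN/m

P = ½ K_a γ H² = 0.5 × 0.251 × 21.2 × 8.8² = 206.0 kN/m.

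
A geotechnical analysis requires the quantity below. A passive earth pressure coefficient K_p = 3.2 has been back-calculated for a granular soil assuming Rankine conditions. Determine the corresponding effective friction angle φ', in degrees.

31.6°

K_p = (1+sin φ)/(1−sin φ) ⇒ sin φ = (K_p − 1)/(K_p + 1) = 0.5238.
φ = arcsin(0.5238) = 31.59°.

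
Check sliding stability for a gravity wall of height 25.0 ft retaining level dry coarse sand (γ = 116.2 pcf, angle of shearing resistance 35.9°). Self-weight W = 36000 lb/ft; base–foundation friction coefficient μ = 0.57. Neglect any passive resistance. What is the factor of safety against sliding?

K_a = tan²(45° − 35.9°/2) = 0.2607.
P_a = ½K_aγH² = 0.5×0.2607×116.2×25.0² = 9468 lb/ft, acting at H/3 = 8.333 ft above the base.
FS_sliding = μW / P_a = 0.57×36000 / 9468 = 2.167.

2.17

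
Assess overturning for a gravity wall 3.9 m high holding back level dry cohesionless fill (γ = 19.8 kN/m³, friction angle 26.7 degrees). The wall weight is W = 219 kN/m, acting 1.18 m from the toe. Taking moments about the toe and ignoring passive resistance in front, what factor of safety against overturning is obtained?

K_a = tan²(45° − 26.7°/2) = 0.3800.
P_a = ½K_aγH² = 0.5×0.3800×19.8×3.9² = 57.21 kN/m, acting at H/3 = 1.300 m above the base.
Overturning moment M_o = P_a × H/3 = 57.21 × 1.300 = 74.38.
Resisting moment M_r = W × 1.18 = 219 × 1.18 = 258.4.
FS_overturning = M_r/M_o = 258.4/74.38 = 3.474.

3.47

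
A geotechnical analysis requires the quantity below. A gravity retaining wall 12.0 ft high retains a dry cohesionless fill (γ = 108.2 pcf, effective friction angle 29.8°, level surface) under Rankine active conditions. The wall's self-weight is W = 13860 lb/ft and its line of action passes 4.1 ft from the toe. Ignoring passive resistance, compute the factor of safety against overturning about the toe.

K_a = tan²(45° − 29.8°/2) = 0.3360.
P_a = ½K_aγH² = 0.5×0.3360×108.2×12.0² = 2618 lb/ft, acting at H/3 = 4.000 ft above the base.
Overturning moment M_o = P_a × H/3 = 2618 × 4.000 = 10470.
Resisting moment M_r = W × 4.1 = 13860 × 4.1 = 56830.
FS_overturning = M_r/M_o = 56830/10470 = 5.427.

5.43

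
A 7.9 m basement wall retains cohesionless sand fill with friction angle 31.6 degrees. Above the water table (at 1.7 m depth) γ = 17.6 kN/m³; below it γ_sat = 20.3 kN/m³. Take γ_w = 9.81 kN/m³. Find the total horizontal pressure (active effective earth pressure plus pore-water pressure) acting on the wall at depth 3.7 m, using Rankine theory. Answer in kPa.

K_a = (1 − sin φ)/(1 + sin φ) = 0.3123.
γ' = 20.3 − 9.81 = 10.49 kN/m³.
Effective vertical stress at 3.7 m: σ'_v = 17.6×1.7 + 10.49×2.00 = 50.90 kPa.
σ'_h = K_a σ'_v = 0.3123 × 50.90 = 15.90 kPa; u = γ_w × 2.00 = 19.62 kPa.
Total σ_h = 15.90 + 19.62 = 35.52 kPa.

35.5 kPa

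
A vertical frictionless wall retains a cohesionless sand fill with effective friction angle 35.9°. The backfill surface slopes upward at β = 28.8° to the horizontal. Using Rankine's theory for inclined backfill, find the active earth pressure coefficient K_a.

K_a = cos β · (cos β − √(cos²β − cos²φ)) / (cos β + √(cos²β − cos²φ)).
cos β = 0.8763, cos φ = 0.8100, √(cos²β − cos²φ) = 0.3343.
K_a = 0.8763 × (0.8763 − 0.3343)/(0.8763 + 0.3343) = 0.3924.

0.392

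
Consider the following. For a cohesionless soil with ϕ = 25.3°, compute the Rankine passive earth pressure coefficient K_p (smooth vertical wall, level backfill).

K_p = (1 + sin φ)/(1 − sin φ) = tan²(45° + 25.3°/2) = 2.493.

2.49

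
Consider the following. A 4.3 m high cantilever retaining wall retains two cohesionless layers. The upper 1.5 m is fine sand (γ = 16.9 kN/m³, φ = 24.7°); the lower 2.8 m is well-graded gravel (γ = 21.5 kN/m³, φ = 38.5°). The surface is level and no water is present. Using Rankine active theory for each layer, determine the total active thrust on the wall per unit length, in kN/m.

43.9 kN/m

K_a1 = tan²(45°−24.7°/2) = 0.4106; K_a2 = tan²(45°−38.5°/2) = 0.2327.
Layer 1: σ at base = K_a1 γ₁ h₁ = 10.41 kPa; P₁ = ½×10.41×1.5 = 7.806.
Layer 2: σ_v at top = γ₁h₁ = 25.35; σ_h top = K_a2×25.35 = 5.898; σ_h base = K_a2×(25.35+21.5×2.8) = 19.90.
P₂ = ½(5.898+19.90)×2.8 = 36.12. Total P_a = 7.806+36.12 = 43.93 kN/m.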